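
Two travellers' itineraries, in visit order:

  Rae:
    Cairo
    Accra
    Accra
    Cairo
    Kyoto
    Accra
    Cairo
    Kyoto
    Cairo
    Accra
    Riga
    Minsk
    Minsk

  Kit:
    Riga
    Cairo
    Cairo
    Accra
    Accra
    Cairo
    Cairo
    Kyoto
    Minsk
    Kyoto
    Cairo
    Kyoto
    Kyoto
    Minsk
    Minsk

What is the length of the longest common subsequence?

Pick Cairo at Rae[1]=Kit[3], Accra at Rae[2]=Kit[4], Accra at Rae[3]=Kit[5], Cairo at Rae[4]=Kit[7], Kyoto at Rae[5]=Kit[10], Cairo at Rae[7]=Kit[11], Kyoto at Rae[8]=Kit[13], Minsk at Rae[12]=Kit[14], Minsk at Rae[13]=Kit[15]; all 9 stops appear in both, in order. The LCS DP gives dp[13][15] = 9, so this is optimal.

9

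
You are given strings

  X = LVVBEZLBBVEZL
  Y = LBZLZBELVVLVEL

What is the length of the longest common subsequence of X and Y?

Match L at X[1]=Y[1], then B at X[4]=Y[2], then Z at X[6]=Y[3], then L at X[7]=Y[4], then B at X[8]=Y[6], then V at X[10]=Y[12], then E at X[11]=Y[13], then L at X[13]=Y[14] — 8 characters in the same relative order in both. Since dp[13][14] = 8, nothing longer is possible.

8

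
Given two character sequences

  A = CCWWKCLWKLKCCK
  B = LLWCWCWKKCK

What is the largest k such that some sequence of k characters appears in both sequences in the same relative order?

8

Taking C (A #2, B #4); then W (A #4, B #5); then C (A #6, B #6); then W (A #8, B #7); then K (A #9, B #8); then K (A #11, B #9); then C (A #13, B #10); then K (A #14, B #11) gives a common subsequence of length 8. The LCS DP gives dp[14][11] = 8, so this is optimal.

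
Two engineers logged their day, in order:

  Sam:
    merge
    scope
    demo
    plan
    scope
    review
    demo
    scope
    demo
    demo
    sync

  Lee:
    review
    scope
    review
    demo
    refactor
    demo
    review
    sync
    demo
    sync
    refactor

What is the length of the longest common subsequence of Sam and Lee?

6

One common subsequence of length 6: scope (Sam #5, Lee #2) → review (Sam #6, Lee #3) → demo (Sam #7, Lee #4) → demo (Sam #9, Lee #6) → demo (Sam #10, Lee #9) → sync (Sam #11, Lee #10), and the DP table's final entry dp[11][11] is also 6, so no common subsequence is longer.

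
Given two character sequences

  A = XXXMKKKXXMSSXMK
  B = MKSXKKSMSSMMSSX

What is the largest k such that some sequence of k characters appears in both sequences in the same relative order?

Pick M at A[4]=B[1], K at A[5]=B[2], K at A[6]=B[5], K at A[7]=B[6], M at A[10]=B[12], S at A[11]=B[13], S at A[12]=B[14], X at A[13]=B[15]; all 8 characters appear in both, in order, and the DP table's final entry dp[15][15] is also 8, so no common subsequence is longer.

8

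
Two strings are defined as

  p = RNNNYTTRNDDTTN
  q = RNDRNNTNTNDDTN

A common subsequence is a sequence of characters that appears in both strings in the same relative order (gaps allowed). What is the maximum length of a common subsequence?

Taking R [1,1] → N [2,2] → N [3,5] → N [4,6] → T [6,7] → T [7,9] → N [9,10] → D [10,11] → D [11,12] → T [13,13] → N [14,14] gives a common subsequence of length 11, and the DP table's final entry dp[14][14] is also 11, so no common subsequence is longer.

11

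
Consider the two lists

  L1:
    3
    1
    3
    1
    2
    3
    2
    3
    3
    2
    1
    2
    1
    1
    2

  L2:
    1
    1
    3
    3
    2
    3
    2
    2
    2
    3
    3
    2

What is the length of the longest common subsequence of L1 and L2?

Pick 3 (L1 #1, L2 #3) → 3 (L1 #3, L2 #4) → 2 (L1 #5, L2 #5) → 3 (L1 #6, L2 #6) → 2 (L1 #7, L2 #9) → 3 (L1 #8, L2 #10) → 3 (L1 #9, L2 #11) → 2 (L1 #15, L2 #12); all 8 values appear in both, in order. dp[15][12] = 8 confirms this is the maximum.

8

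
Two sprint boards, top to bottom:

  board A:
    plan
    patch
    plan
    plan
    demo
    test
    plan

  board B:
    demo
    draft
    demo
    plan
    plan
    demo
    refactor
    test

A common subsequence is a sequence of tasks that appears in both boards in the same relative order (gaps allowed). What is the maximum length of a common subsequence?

4

One common subsequence of length 4: plan (board A #3, board B #4) → plan (board A #4, board B #5) → demo (board A #5, board B #6) → test (board A #6, board B #8), and the DP table's final entry dp[7][8] is also 4, so no common subsequence is longer.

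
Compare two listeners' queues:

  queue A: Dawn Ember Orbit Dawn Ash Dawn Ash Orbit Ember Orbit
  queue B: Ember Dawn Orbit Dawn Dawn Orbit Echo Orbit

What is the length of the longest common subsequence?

6

Taking Dawn [1,2]; then Orbit [3,3]; then Dawn [4,4]; then Dawn [6,5]; then Orbit [8,6]; then Orbit [10,8] gives a common subsequence of length 6. Since dp[10][8] = 6, nothing longer is possible.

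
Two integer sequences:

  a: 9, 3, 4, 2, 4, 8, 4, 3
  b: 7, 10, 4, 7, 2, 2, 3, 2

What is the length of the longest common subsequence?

3

Taking 4 (a #3, b #3); then 2 (a #4, b #6); then 3 (a #8, b #7) gives a common subsequence of length 3. dp[8][8] = 3 confirms this is the maximum.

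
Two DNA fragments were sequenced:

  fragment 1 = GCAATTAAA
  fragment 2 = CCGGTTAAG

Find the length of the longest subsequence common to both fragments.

5

Let dp[i][j] be the LCS length of the first i bases of fragment 1 and the first j bases of fragment 2. dp[i][j] = dp[i-1][j-1]+1 when the i-th and j-th bases match, else max(dp[i-1][j], dp[i][j-1]).
    ·  C  C  G  G  T  T  A  A  G
 ·  0  0  0  0  0  0  0  0  0  0
 G  0  0  0  1  1  1  1  1  1  1
 C  0  1  1  1  1  1  1  1  1  1
 A  0  1  1  1  1  1  1  2  2  2
 A  0  1  1  1  1  1  1  2  3  3
 T  0  1  1  1  1  2  2  2  3  3
 T  0  1  1  1  1  2  3  3  3  3
 A  0  1  1  1  1  2  3  4  4  4
 A  0  1  1  1  1  2  3  4  5  5
 A  0  1  1  1  1  2  3  4  5  5
dp[9][9] = 5. One LCS (by backtracking along matches): GTTAA.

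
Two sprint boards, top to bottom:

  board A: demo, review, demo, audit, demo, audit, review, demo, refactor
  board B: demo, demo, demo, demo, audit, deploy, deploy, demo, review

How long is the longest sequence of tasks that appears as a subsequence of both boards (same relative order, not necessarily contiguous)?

5

Match demo at board A[1]=board B[3], demo at board A[3]=board B[4], audit at board A[4]=board B[5], demo at board A[5]=board B[8], review at board A[7]=board B[9] — 5 tasks in the same relative order in both. dp[9][9] = 5 confirms this is the maximum.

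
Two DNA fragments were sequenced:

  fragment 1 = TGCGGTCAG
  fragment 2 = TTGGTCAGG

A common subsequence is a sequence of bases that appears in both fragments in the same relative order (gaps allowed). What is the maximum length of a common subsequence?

7

Let dp[i][j] be the LCS length of the first i bases of fragment 1 and the first j bases of fragment 2. dp[i][j] = dp[i-1][j-1]+1 when the i-th and j-th bases match, else max(dp[i-1][j], dp[i][j-1]).
    ·  T  T  G  G  T  C  A  G  G
 ·  0  0  0  0  0  0  0  0  0  0
 T  0  1  1  1  1  1  1  1  1  1
 G  0  1  1  2  2  2  2  2  2  2
 C  0  1  1  2  2  2  3  3  3  3
 G  0  1  1  2  3  3  3  3  4  4
 G  0  1  1  2  3  3  3  3  4  5
 T  0  1  2  2  3  4  4  4  4  5
 C  0  1  2  2  3  4  5  5  5  5
 A  0  1  2  2  3  4  5  6  6  6
 G  0  1  2  3  3  4  5  6  7  7
dp[9][9] = 7. One LCS (by backtracking along matches): TGGTCAG.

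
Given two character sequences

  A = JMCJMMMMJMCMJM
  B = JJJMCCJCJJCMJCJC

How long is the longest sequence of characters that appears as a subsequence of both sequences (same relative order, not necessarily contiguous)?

One common subsequence of length 8: J [1,3], M [2,4], C [3,8], J [4,10], M [8,12], J [9,13], C [11,14], J [13,15], and the DP table's final entry dp[14][16] is also 8, so no common subsequence is longer.

8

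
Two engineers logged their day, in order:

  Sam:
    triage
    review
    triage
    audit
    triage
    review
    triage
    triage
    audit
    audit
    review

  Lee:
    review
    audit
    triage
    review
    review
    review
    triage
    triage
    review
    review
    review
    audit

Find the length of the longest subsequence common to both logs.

7

Pick review (Sam #2, Lee #1) → audit (Sam #4, Lee #2) → triage (Sam #5, Lee #3) → review (Sam #6, Lee #6) → triage (Sam #7, Lee #7) → triage (Sam #8, Lee #8) → audit (Sam #10, Lee #12); all 7 tasks appear in both, in order, and the DP table's final entry dp[11][12] is also 7, so no common subsequence is longer.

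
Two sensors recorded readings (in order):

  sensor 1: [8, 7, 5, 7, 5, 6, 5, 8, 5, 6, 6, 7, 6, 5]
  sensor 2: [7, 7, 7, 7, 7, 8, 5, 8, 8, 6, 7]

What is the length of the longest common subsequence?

One common subsequence of length 6: 7 at sensor 1[2]=sensor 2[4], then 7 at sensor 1[4]=sensor 2[5], then 5 at sensor 1[5]=sensor 2[7], then 8 at sensor 1[8]=sensor 2[9], then 6 at sensor 1[11]=sensor 2[10], then 7 at sensor 1[12]=sensor 2[11], and the DP table's final entry dp[14][11] is also 6, so no common subsequence is longer.

6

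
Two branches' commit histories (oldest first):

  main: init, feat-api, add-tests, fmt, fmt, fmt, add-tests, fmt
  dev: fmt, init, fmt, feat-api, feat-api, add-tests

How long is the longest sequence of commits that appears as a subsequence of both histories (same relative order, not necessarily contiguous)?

Pick init at main[1]=dev[2], then feat-api at main[2]=dev[5], then add-tests at main[7]=dev[6]; all 3 commits appear in both, in order. The LCS DP gives dp[8][6] = 3, so this is optimal.

3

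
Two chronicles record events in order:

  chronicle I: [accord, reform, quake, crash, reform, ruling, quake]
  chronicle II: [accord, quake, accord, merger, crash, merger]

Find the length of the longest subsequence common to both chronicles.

3

Taking accord (chronicle I #1, chronicle II #1), then quake (chronicle I #3, chronicle II #2), then crash (chronicle I #4, chronicle II #5) gives a common subsequence of length 3. dp[7][6] = 3 confirms this is the maximum.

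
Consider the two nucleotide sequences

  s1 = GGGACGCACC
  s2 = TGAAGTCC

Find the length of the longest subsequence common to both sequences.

5

Pick G at s1[1]=s2[2], A at s1[4]=s2[4], G at s1[6]=s2[5], C at s1[9]=s2[7], C at s1[10]=s2[8]; all 5 bases appear in both, in order. dp[10][8] = 5 confirms this is the maximum.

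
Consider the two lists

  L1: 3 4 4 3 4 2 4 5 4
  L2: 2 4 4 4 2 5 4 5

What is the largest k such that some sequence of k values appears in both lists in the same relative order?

6

Match 4 (L1 #2, L2 #2), 4 (L1 #3, L2 #3), 4 (L1 #5, L2 #4), 2 (L1 #6, L2 #5), 4 (L1 #7, L2 #7), 5 (L1 #8, L2 #8) — 6 values in the same relative order in both. dp[9][8] = 6 confirms this is the maximum.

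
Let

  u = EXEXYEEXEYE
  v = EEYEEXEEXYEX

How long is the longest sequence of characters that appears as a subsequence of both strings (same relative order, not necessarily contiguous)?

Let dp[i][j] be the LCS length of the first i characters of u and the first j characters of v. dp[i][j] = dp[i-1][j-1]+1 when the i-th and j-th characters match, else max(dp[i-1][j], dp[i][j-1]).
    ·  E  E  Y  E  E  X  E  E  X  Y  E  X
 ·  0  0  0  0  0  0  0  0  0  0  0  0  0
 E  0  1  1  1  1  1  1  1  1  1  1  1  1
 X  0  1  1  1  1  1  2  2  2  2  2  2  2
 E  0  1  2  2  2  2  2  3  3  3  3  3  3
 X  0  1  2  2  2  2  3  3  3  4  4  4  4
 Y  0  1  2  3  3  3  3  3  3  4  5  5  5
 E  0  1  2  3  4  4  4  4  4  4  5  6  6
 E  0  1  2  3  4  5  5  5  5  5  5  6  6
 X  0  1  2  3  4  5  6  6  6  6  6  6  7
 E  0  1  2  3  4  5  6  7  7  7  7  7  7
 Y  0  1  2  3  4  5  6  7  7  7  8  8  8
 E  0  1  2  3  4  5  6  7  8  8  8  9  9
dp[11][12] = 9. One LCS (by backtracking along matches): EEYEEXEYE.

9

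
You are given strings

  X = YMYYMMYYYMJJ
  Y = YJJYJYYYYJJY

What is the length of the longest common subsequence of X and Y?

Taking Y [1,1]; then Y [3,4]; then Y [4,6]; then Y [7,7]; then Y [8,8]; then Y [9,9]; then J [11,10]; then J [12,11] gives a common subsequence of length 8, and the DP table's final entry dp[12][12] is also 8, so no common subsequence is longer.

8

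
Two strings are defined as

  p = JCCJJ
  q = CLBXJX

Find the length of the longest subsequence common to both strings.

2

Match C at p[2]=q[1], then J at p[4]=q[5] — 2 characters in the same relative order in both, and the DP table's final entry dp[5][6] is also 2, so no common subsequence is longer.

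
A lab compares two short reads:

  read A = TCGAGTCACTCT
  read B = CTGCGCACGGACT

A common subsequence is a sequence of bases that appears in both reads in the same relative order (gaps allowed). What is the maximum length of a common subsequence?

One common subsequence of length 8: T at read A[1]=read B[2]; then C at read A[2]=read B[4]; then G at read A[3]=read B[5]; then A at read A[4]=read B[7]; then G at read A[5]=read B[10]; then A at read A[8]=read B[11]; then C at read A[11]=read B[12]; then T at read A[12]=read B[13]. The LCS DP gives dp[12][13] = 8, so this is optimal.

8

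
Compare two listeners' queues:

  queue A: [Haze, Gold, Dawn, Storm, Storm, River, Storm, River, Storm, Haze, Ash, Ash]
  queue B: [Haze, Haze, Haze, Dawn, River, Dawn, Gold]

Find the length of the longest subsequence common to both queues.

Pick Haze at queue A[1]=queue B[3], Dawn at queue A[3]=queue B[4], River at queue A[6]=queue B[5]; all 3 songs appear in both, in order, and the DP table's final entry dp[12][7] is also 3, so no common subsequence is longer.

3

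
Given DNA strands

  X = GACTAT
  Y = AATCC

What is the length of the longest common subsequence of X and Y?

3

Taking A (X #2, Y #1); then A (X #5, Y #2); then T (X #6, Y #3) gives a common subsequence of length 3, and the DP table's final entry dp[6][5] is also 3, so no common subsequence is longer.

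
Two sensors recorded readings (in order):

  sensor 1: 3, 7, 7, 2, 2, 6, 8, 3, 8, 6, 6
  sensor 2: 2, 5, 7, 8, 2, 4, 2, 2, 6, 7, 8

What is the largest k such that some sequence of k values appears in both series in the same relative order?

5

Let dp[i][j] be the LCS length of the first i values of sensor 1 and the first j values of sensor 2. dp[i][j] = dp[i-1][j-1]+1 when the i-th and j-th values match, else max(dp[i-1][j], dp[i][j-1]).
    ·  2  5  7  8  2  4  2  2  6  7  8
 ·  0  0  0  0  0  0  0  0  0  0  0  0
 3  0  0  0  0  0  0  0  0  0  0  0  0
 7  0  0  0  1  1  1  1  1  1  1  1  1
 7  0  0  0  1  1  1  1  1  1  1  2  2
 2  0  1  1  1  1  2  2  2  2  2  2  2
 2  0  1  1  1  1  2  2  3  3  3  3  3
 6  0  1  1  1  1  2  2  3  3  4  4  4
 8  0  1  1  1  2  2  2  3  3  4  4  5
 3  0  1  1  1  2  2  2  3  3  4  4  5
 8  0  1  1  1  2  2  2  3  3  4  4  5
 6  0  1  1  1  2  2  2  3  3  4  4  5
 6  0  1  1  1  2  2  2  3  3  4  4  5
dp[11][11] = 5. One LCS (by backtracking along matches): 7, 2, 2, 6, 8.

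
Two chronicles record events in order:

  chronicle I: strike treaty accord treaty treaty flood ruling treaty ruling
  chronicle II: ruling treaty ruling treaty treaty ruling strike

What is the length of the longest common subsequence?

4

Taking treaty (chronicle I #2, chronicle II #2), then treaty (chronicle I #4, chronicle II #4), then treaty (chronicle I #5, chronicle II #5), then ruling (chronicle I #7, chronicle II #6) gives a common subsequence of length 4, and the DP table's final entry dp[9][7] is also 4, so no common subsequence is longer.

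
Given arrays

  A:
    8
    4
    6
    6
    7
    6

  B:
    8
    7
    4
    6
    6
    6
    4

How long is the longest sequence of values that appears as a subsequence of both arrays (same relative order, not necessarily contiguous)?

5

Taking 8 [1,1]; then 4 [2,3]; then 6 [3,4]; then 6 [4,5]; then 6 [6,6] gives a common subsequence of length 5, and the DP table's final entry dp[6][7] is also 5, so no common subsequence is longer.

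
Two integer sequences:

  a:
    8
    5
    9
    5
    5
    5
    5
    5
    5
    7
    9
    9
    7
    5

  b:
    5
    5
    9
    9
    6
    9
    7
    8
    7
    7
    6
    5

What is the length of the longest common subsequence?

Taking 5 [2,2], then 9 [3,3], then 9 [11,4], then 9 [12,6], then 7 [13,10], then 5 [14,12] gives a common subsequence of length 6. dp[14][12] = 6 confirms this is the maximum.

6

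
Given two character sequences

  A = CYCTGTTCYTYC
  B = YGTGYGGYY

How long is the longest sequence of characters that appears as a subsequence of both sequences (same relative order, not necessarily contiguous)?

5

Let dp[i][j] be the LCS length of the first i characters of A and the first j characters of B. dp[i][j] = dp[i-1][j-1]+1 when the i-th and j-th characters match, else max(dp[i-1][j], dp[i][j-1]).
    ·  Y  G  T  G  Y  G  G  Y  Y
 ·  0  0  0  0  0  0  0  0  0  0
 C  0  0  0  0  0  0  0  0  0  0
 Y  0  1  1  1  1  1  1  1  1  1
 C  0  1  1  1  1  1  1  1  1  1
 T  0  1  1  2  2  2  2  2  2  2
 G  0  1  2  2  3  3  3  3  3  3
 T  0  1  2  3  3  3  3  3  3  3
 T  0  1  2  3  3  3  3  3  3  3
 C  0  1  2  3  3  3  3  3  3  3
 Y  0  1  2  3  3  4  4  4  4  4
 T  0  1  2  3  3  4  4  4  4  4
 Y  0  1  2  3  3  4  4  4  5  5
 C  0  1  2  3  3  4  4  4  5  5
dp[12][9] = 5. One LCS (by backtracking along matches): YTGYY.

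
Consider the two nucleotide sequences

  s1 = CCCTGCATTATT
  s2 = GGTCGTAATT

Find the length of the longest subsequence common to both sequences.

6

Taking C (s1 #1, s2 #4), T (s1 #4, s2 #6), A (s1 #7, s2 #7), A (s1 #10, s2 #8), T (s1 #11, s2 #9), T (s1 #12, s2 #10) gives a common subsequence of length 6. dp[12][10] = 6 confirms this is the maximum.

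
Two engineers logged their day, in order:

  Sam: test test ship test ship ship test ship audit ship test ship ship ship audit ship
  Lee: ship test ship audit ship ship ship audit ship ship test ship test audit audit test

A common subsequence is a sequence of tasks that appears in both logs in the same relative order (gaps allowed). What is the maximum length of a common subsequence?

Match test at Sam[2]=Lee[2], then ship at Sam[3]=Lee[3], then ship at Sam[5]=Lee[5], then ship at Sam[6]=Lee[6], then ship at Sam[8]=Lee[7], then audit at Sam[9]=Lee[8], then ship at Sam[10]=Lee[10], then test at Sam[11]=Lee[11], then ship at Sam[12]=Lee[12], then audit at Sam[15]=Lee[15] — 10 tasks in the same relative order in both. Since dp[16][16] = 10, nothing longer is possible.

10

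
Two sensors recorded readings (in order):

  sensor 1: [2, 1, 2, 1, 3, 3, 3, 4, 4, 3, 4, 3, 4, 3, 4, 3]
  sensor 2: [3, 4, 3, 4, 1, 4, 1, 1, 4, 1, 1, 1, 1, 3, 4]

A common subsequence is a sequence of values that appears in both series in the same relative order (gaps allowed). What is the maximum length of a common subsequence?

7

Match 3 (sensor 1 #5, sensor 2 #1) → 3 (sensor 1 #7, sensor 2 #3) → 4 (sensor 1 #8, sensor 2 #4) → 4 (sensor 1 #9, sensor 2 #6) → 4 (sensor 1 #11, sensor 2 #9) → 3 (sensor 1 #14, sensor 2 #14) → 4 (sensor 1 #15, sensor 2 #15) — 7 values in the same relative order in both. dp[16][15] = 7 confirms this is the maximum.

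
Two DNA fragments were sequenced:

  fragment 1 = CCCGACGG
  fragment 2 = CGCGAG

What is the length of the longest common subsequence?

5

Let dp[i][j] be the LCS length of the first i bases of fragment 1 and the first j bases of fragment 2. dp[i][j] = dp[i-1][j-1]+1 when the i-th and j-th bases match, else max(dp[i-1][j], dp[i][j-1]).
    ·  C  G  C  G  A  G
 ·  0  0  0  0  0  0  0
 C  0  1  1  1  1  1  1
 C  0  1  1  2  2  2  2
 C  0  1  1  2  2  2  2
 G  0  1  2  2  3  3  3
 A  0  1  2  2  3  4  4
 C  0  1  2  3  3  4  4
 G  0  1  2  3  4  4  5
 G  0  1  2  3  4  4  5
dp[8][6] = 5. One LCS (by backtracking along matches): CCGAG.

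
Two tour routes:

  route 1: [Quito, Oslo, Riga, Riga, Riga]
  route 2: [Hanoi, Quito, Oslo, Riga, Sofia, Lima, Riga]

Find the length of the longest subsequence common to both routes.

Match Quito (route 1 #1, route 2 #2), Oslo (route 1 #2, route 2 #3), Riga (route 1 #3, route 2 #4), Riga (route 1 #5, route 2 #7) — 4 stops in the same relative order in both, and the DP table's final entry dp[5][7] is also 4, so no common subsequence is longer.

4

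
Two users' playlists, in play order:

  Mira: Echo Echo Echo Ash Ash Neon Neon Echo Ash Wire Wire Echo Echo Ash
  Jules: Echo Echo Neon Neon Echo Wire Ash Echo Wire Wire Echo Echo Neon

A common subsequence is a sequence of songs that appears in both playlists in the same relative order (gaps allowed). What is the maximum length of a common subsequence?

Pick Echo at Mira[2]=Jules[1], Echo at Mira[3]=Jules[2], Neon at Mira[6]=Jules[3], Neon at Mira[7]=Jules[4], Echo at Mira[8]=Jules[5], Ash at Mira[9]=Jules[7], Wire at Mira[10]=Jules[9], Wire at Mira[11]=Jules[10], Echo at Mira[12]=Jules[11], Echo at Mira[13]=Jules[12]; all 10 songs appear in both, in order. dp[14][13] = 10 confirms this is the maximum.

10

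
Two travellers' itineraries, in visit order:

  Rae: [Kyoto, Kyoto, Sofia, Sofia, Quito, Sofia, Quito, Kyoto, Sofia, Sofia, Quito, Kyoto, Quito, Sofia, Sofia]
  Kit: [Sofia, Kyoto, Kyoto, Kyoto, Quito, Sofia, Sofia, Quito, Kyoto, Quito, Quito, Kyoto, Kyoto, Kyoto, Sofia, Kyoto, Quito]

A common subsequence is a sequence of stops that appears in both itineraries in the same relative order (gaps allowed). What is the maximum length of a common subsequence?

10

Match Kyoto at Rae[1]=Kit[3]; then Kyoto at Rae[2]=Kit[4]; then Sofia at Rae[3]=Kit[6]; then Sofia at Rae[4]=Kit[7]; then Quito at Rae[5]=Kit[10]; then Quito at Rae[7]=Kit[11]; then Kyoto at Rae[8]=Kit[14]; then Sofia at Rae[10]=Kit[15]; then Kyoto at Rae[12]=Kit[16]; then Quito at Rae[13]=Kit[17] — 10 stops in the same relative order in both. Since dp[15][17] = 10, nothing longer is possible.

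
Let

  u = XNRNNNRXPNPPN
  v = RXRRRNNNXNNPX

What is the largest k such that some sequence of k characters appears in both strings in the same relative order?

8

Match X at u[1]=v[2] → R at u[3]=v[5] → N at u[4]=v[6] → N at u[5]=v[7] → N at u[6]=v[8] → X at u[8]=v[9] → N at u[10]=v[11] → P at u[11]=v[12] — 8 characters in the same relative order in both. The LCS DP gives dp[13][13] = 8, so this is optimal.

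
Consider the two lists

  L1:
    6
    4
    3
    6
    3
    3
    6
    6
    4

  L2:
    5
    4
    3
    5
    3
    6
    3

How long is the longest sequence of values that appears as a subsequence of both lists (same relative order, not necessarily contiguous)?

4

Let dp[i][j] be the LCS length of the first i values of L1 and the first j values of L2. dp[i][j] = dp[i-1][j-1]+1 when the i-th and j-th values match, else max(dp[i-1][j], dp[i][j-1]).
    ·  5  4  3  5  3  6  3
 ·  0  0  0  0  0  0  0  0
 6  0  0  0  0  0  0  1  1
 4  0  0  1  1  1  1  1  1
 3  0  0  1  2  2  2  2  2
 6  0  0  1  2  2  2  3  3
 3  0  0  1  2  2  3  3  4
 3  0  0  1  2  2  3  3  4
 6  0  0  1  2  2  3  4  4
 6  0  0  1  2  2  3  4  4
 4  0  0  1  2  2  3  4  4
dp[9][7] = 4. One LCS (by backtracking along matches): 4, 3, 6, 3.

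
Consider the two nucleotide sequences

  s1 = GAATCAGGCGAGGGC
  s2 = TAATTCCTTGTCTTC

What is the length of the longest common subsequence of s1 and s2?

One common subsequence of length 7: A (s1 #2, s2 #2); then A (s1 #3, s2 #3); then T (s1 #4, s2 #5); then C (s1 #5, s2 #7); then G (s1 #7, s2 #10); then C (s1 #9, s2 #12); then C (s1 #15, s2 #15). Since dp[15][15] = 7, nothing longer is possible.

7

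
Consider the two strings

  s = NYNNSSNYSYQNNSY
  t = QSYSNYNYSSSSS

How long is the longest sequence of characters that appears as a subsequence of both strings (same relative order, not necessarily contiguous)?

7

Match N at s[1]=t[5] → Y at s[2]=t[6] → N at s[3]=t[7] → S at s[5]=t[10] → S at s[6]=t[11] → S at s[9]=t[12] → S at s[14]=t[13] — 7 characters in the same relative order in both. The LCS DP gives dp[15][13] = 7, so this is optimal.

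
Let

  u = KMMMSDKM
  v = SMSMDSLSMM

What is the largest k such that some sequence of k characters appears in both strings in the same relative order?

4

Taking M (u #2, v #2), then M (u #3, v #4), then M (u #4, v #9), then M (u #8, v #10) gives a common subsequence of length 4, and the DP table's final entry dp[8][10] is also 4, so no common subsequence is longer.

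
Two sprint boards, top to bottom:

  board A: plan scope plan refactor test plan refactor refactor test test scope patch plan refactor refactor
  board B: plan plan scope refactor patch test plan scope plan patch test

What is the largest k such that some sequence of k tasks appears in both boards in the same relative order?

7

Taking plan (board A #1, board B #2) → scope (board A #2, board B #3) → refactor (board A #4, board B #4) → test (board A #5, board B #6) → plan (board A #6, board B #7) → scope (board A #11, board B #8) → patch (board A #12, board B #10) gives a common subsequence of length 7. Since dp[15][11] = 7, nothing longer is possible.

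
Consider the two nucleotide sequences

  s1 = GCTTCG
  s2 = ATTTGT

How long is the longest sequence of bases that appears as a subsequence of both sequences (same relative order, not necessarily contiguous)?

3

One common subsequence of length 3: T at s1[3]=s2[3]; then T at s1[4]=s2[4]; then G at s1[6]=s2[5]. dp[6][6] = 3 confirms this is the maximum.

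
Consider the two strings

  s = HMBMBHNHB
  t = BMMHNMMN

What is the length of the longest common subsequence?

4

Taking H at s[1]=t[4], then M at s[2]=t[6], then M at s[4]=t[7], then N at s[7]=t[8] gives a common subsequence of length 4. The LCS DP gives dp[9][8] = 4, so this is optimal.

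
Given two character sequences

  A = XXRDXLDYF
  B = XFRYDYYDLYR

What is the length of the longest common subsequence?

5

Let dp[i][j] be the LCS length of the first i characters of A and the first j characters of B. dp[i][j] = dp[i-1][j-1]+1 when the i-th and j-th characters match, else max(dp[i-1][j], dp[i][j-1]).
    ·  X  F  R  Y  D  Y  Y  D  L  Y  R
 ·  0  0  0  0  0  0  0  0  0  0  0  0
 X  0  1  1  1  1  1  1  1  1  1  1  1
 X  0  1  1  1  1  1  1  1  1  1  1  1
 R  0  1  1  2  2  2  2  2  2  2  2  2
 D  0  1  1  2  2  3  3  3  3  3  3  3
 X  0  1  1  2  2  3  3  3  3  3  3  3
 L  0  1  1  2  2  3  3  3  3  4  4  4
 D  0  1  1  2  2  3  3  3  4  4  4  4
 Y  0  1  1  2  3  3  4  4  4  4  5  5
 F  0  1  2  2  3  3  4  4  4  4  5  5
dp[9][11] = 5. One LCS (by backtracking along matches): XRDLY.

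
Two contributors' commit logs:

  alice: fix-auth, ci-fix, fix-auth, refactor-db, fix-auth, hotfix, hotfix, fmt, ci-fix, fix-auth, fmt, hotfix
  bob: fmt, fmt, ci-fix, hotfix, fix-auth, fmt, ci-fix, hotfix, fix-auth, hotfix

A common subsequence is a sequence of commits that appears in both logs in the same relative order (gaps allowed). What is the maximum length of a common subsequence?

Taking ci-fix (alice #2, bob #3), fix-auth (alice #5, bob #5), fmt (alice #8, bob #6), ci-fix (alice #9, bob #7), fix-auth (alice #10, bob #9), hotfix (alice #12, bob #10) gives a common subsequence of length 6, and the DP table's final entry dp[12][10] is also 6, so no common subsequence is longer.

6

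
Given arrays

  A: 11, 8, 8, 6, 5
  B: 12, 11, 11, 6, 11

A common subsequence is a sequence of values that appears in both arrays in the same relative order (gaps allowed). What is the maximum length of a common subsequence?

2

Pick 11 [1,3]; then 6 [4,4]; all 2 values appear in both, in order, and the DP table's final entry dp[5][5] is also 2, so no common subsequence is longer.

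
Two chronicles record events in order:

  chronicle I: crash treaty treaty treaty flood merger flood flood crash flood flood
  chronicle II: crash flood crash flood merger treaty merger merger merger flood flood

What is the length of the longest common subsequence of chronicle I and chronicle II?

Match crash at chronicle I[1]=chronicle II[3], then treaty at chronicle I[2]=chronicle II[6], then merger at chronicle I[6]=chronicle II[9], then flood at chronicle I[10]=chronicle II[10], then flood at chronicle I[11]=chronicle II[11] — 5 events in the same relative order in both. dp[11][11] = 5 confirms this is the maximum.

5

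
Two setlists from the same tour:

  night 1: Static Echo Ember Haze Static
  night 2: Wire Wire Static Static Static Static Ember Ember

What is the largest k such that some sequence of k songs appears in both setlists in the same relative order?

Match Static at night 1[1]=night 2[6] → Ember at night 1[3]=night 2[8] — 2 songs in the same relative order in both, and the DP table's final entry dp[5][8] is also 2, so no common subsequence is longer.

2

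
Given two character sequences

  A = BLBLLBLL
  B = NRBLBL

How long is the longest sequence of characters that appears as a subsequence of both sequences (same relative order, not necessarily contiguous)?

Taking B [3,3]; then L [5,4]; then B [6,5]; then L [8,6] gives a common subsequence of length 4. Since dp[8][6] = 4, nothing longer is possible.

4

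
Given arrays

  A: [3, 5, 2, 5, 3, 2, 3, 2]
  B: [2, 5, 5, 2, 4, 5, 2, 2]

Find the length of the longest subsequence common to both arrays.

5

Let dp[i][j] be the LCS length of the first i values of A and the first j values of B. dp[i][j] = dp[i-1][j-1]+1 when the i-th and j-th values match, else max(dp[i-1][j], dp[i][j-1]).
    ·  2  5  5  2  4  5  2  2
 ·  0  0  0  0  0  0  0  0  0
 3  0  0  0  0  0  0  0  0  0
 5  0  0  1  1  1  1  1  1  1
 2  0  1  1  1  2  2  2  2  2
 5  0  1  2  2  2  2  3  3  3
 3  0  1  2  2  2  2  3  3  3
 2  0  1  2  2  3  3  3  4  4
 3  0  1  2  2  3  3  3  4  4
 2  0  1  2  2  3  3  3  4  5
dp[8][8] = 5. One LCS (by backtracking along matches): 5, 2, 5, 2, 2.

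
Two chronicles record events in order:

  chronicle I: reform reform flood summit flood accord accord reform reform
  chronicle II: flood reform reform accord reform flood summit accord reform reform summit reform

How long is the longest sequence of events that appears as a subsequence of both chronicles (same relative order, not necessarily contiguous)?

Taking reform [1,3]; then reform [2,5]; then flood [3,6]; then summit [4,7]; then accord [6,8]; then reform [8,10]; then reform [9,12] gives a common subsequence of length 7, and the DP table's final entry dp[9][12] is also 7, so no common subsequence is longer.

7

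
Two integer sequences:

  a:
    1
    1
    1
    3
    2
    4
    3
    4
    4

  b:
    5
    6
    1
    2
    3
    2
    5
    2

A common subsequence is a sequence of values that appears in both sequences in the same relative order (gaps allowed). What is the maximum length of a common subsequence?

Taking 1 [1,3] → 3 [4,5] → 2 [5,8] gives a common subsequence of length 3. Since dp[9][8] = 3, nothing longer is possible.

3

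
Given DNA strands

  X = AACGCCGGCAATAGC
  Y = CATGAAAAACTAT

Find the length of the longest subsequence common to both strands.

6

Pick A [1,6] → A [2,7] → A [10,8] → A [11,9] → T [12,11] → A [13,12]; all 6 bases appear in both, in order. The LCS DP gives dp[15][13] = 6, so this is optimal.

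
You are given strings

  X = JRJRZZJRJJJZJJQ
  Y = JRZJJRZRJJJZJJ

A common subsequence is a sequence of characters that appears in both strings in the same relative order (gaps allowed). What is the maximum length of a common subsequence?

Taking J [1,1] → R [2,2] → J [3,5] → R [4,6] → Z [6,7] → R [8,8] → J [9,9] → J [10,10] → J [11,11] → Z [12,12] → J [13,13] → J [14,14] gives a common subsequence of length 12. The LCS DP gives dp[15][14] = 12, so this is optimal.

12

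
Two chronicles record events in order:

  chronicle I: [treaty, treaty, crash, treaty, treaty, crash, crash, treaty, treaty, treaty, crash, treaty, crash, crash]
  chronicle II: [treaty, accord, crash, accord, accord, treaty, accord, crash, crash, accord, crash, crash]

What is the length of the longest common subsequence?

Pick treaty at chronicle I[1]=chronicle II[1] → crash at chronicle I[3]=chronicle II[3] → treaty at chronicle I[4]=chronicle II[6] → crash at chronicle I[6]=chronicle II[8] → crash at chronicle I[7]=chronicle II[9] → crash at chronicle I[13]=chronicle II[11] → crash at chronicle I[14]=chronicle II[12]; all 7 events appear in both, in order. The LCS DP gives dp[14][12] = 7, so this is optimal.

7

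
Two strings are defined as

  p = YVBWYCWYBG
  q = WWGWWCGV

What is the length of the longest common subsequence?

3

Let dp[i][j] be the LCS length of the first i characters of p and the first j characters of q. dp[i][j] = dp[i-1][j-1]+1 when the i-th and j-th characters match, else max(dp[i-1][j], dp[i][j-1]).
    ·  W  W  G  W  W  C  G  V
 ·  0  0  0  0  0  0  0  0  0
 Y  0  0  0  0  0  0  0  0  0
 V  0  0  0  0  0  0  0  0  1
 B  0  0  0  0  0  0  0  0  1
 W  0  1  1  1  1  1  1  1  1
 Y  0  1  1  1  1  1  1  1  1
 C  0  1  1  1  1  1  2  2  2
 W  0  1  2  2  2  2  2  2  2
 Y  0  1  2  2  2  2  2  2  2
 B  0  1  2  2  2  2  2  2  2
 G  0  1  2  3  3  3  3  3  3
dp[10][8] = 3. One LCS (by backtracking along matches): WCG.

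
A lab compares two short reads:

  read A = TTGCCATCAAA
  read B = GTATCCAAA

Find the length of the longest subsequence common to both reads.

Let dp[i][j] be the LCS length of the first i bases of read A and the first j bases of read B. dp[i][j] = dp[i-1][j-1]+1 when the i-th and j-th bases match, else max(dp[i-1][j], dp[i][j-1]).
    ·  G  T  A  T  C  C  A  A  A
 ·  0  0  0  0  0  0  0  0  0  0
 T  0  0  1  1  1  1  1  1  1  1
 T  0  0  1  1  2  2  2  2  2  2
 G  0  1  1  1  2  2  2  2  2  2
 C  0  1  1  1  2  3  3  3  3  3
 C  0  1  1  1  2  3  4  4  4  4
 A  0  1  1  2  2  3  4  5  5  5
 T  0  1  2  2  3  3  4  5  5  5
 C  0  1  2  2  3  4  4  5  5  5
 A  0  1  2  3  3  4  4  5  6  6
 A  0  1  2  3  3  4  4  5  6  7
 A  0  1  2  3  3  4  4  5  6  7
dp[11][9] = 7. One LCS (by backtracking along matches): TTCCAAA.

7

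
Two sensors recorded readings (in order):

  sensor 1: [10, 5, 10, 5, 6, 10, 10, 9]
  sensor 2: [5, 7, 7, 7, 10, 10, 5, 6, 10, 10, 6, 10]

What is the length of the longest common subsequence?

Pick 10 (sensor 1 #1, sensor 2 #5), then 10 (sensor 1 #3, sensor 2 #6), then 5 (sensor 1 #4, sensor 2 #7), then 6 (sensor 1 #5, sensor 2 #8), then 10 (sensor 1 #6, sensor 2 #10), then 10 (sensor 1 #7, sensor 2 #12); all 6 values appear in both, in order. The LCS DP gives dp[8][12] = 6, so this is optimal.

6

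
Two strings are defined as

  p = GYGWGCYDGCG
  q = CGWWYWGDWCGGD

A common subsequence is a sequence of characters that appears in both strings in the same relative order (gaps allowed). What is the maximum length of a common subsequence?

Match G [1,2], then Y [2,5], then G [3,7], then W [4,9], then C [6,10], then G [9,11], then G [11,12] — 7 characters in the same relative order in both. Since dp[11][13] = 7, nothing longer is possible.

7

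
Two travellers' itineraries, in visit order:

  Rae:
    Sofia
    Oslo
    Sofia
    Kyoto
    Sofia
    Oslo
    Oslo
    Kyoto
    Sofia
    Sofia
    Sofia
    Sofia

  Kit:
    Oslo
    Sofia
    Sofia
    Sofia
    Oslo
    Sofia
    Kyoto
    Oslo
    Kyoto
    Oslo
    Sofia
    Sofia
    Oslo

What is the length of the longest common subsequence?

8

Taking Sofia [1,4], then Oslo [2,5], then Sofia [3,6], then Kyoto [4,7], then Oslo [6,8], then Oslo [7,10], then Sofia [9,11], then Sofia [10,12] gives a common subsequence of length 8. dp[12][13] = 8 confirms this is the maximum.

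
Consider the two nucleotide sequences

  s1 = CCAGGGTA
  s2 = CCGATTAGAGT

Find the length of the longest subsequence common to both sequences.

6

Let dp[i][j] be the LCS length of the first i bases of s1 and the first j bases of s2. dp[i][j] = dp[i-1][j-1]+1 when the i-th and j-th bases match, else max(dp[i-1][j], dp[i][j-1]).
    ·  C  C  G  A  T  T  A  G  A  G  T
 ·  0  0  0  0  0  0  0  0  0  0  0  0
 C  0  1  1  1  1  1  1  1  1  1  1  1
 C  0  1  2  2  2  2  2  2  2  2  2  2
 A  0  1  2  2  3  3  3  3  3  3  3  3
 G  0  1  2  3  3  3  3  3  4  4  4  4
 G  0  1  2  3  3  3  3  3  4  4  5  5
 G  0  1  2  3  3  3  3  3  4  4  5  5
 T  0  1  2  3  3  4  4  4  4  4  5  6
 A  0  1  2  3  4  4  4  5  5  5  5  6
dp[8][11] = 6. One LCS (by backtracking along matches): CCAGGT.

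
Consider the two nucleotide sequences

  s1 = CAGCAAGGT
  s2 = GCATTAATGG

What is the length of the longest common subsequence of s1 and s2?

6

Let dp[i][j] be the LCS length of the first i bases of s1 and the first j bases of s2. dp[i][j] = dp[i-1][j-1]+1 when the i-th and j-th bases match, else max(dp[i-1][j], dp[i][j-1]).
    ·  G  C  A  T  T  A  A  T  G  G
 ·  0  0  0  0  0  0  0  0  0  0  0
 C  0  0  1  1  1  1  1  1  1  1  1
 A  0  0  1  2  2  2  2  2  2  2  2
 G  0  1  1  2  2  2  2  2  2  3  3
 C  0  1  2  2  2  2  2  2  2  3  3
 A  0  1  2  3  3  3  3  3  3  3  3
 A  0  1  2  3  3  3  4  4  4  4  4
 G  0  1  2  3  3  3  4  4  4  5  5
 G  0  1  2  3  3  3  4  4  4  5  6
 T  0  1  2  3  4  4  4  4  5  5  6
dp[9][10] = 6. One LCS (by backtracking along matches): CAAAGG.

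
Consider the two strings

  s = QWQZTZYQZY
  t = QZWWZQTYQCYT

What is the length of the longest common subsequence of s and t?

7

Let dp[i][j] be the LCS length of the first i characters of s and the first j characters of t. dp[i][j] = dp[i-1][j-1]+1 when the i-th and j-th characters match, else max(dp[i-1][j], dp[i][j-1]).
    ·  Q  Z  W  W  Z  Q  T  Y  Q  C  Y  T
 ·  0  0  0  0  0  0  0  0  0  0  0  0  0
 Q  0  1  1  1  1  1  1  1  1  1  1  1  1
 W  0  1  1  2  2  2  2  2  2  2  2  2  2
 Q  0  1  1  2  2  2  3  3  3  3  3  3  3
 Z  0  1  2  2  2  3  3  3  3  3  3  3  3
 T  0  1  2  2  2  3  3  4  4  4  4  4  4
 Z  0  1  2  2  2  3  3  4  4  4  4  4  4
 Y  0  1  2  2  2  3  3  4  5  5  5  5  5
 Q  0  1  2  2  2  3  4  4  5  6  6  6  6
 Z  0  1  2  2  2  3  4  4  5  6  6  6  6
 Y  0  1  2  2  2  3  4  4  5  6  6  7  7
dp[10][12] = 7. One LCS (by backtracking along matches): QWQTYQY.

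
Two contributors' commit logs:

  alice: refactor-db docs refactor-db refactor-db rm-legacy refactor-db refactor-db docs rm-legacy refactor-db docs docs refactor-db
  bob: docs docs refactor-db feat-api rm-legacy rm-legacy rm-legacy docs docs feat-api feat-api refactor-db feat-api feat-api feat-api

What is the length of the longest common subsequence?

Taking docs [2,2]; then refactor-db [3,3]; then rm-legacy [5,6]; then rm-legacy [9,7]; then docs [11,8]; then docs [12,9]; then refactor-db [13,12] gives a common subsequence of length 7. Since dp[13][15] = 7, nothing longer is possible.

7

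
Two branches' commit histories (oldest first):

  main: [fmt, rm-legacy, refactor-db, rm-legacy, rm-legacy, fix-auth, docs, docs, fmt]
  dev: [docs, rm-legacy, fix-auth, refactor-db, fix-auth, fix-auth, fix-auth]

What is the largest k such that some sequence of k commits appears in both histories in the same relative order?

3

Pick rm-legacy at main[2]=dev[2]; then refactor-db at main[3]=dev[4]; then fix-auth at main[6]=dev[7]; all 3 commits appear in both, in order. dp[9][7] = 3 confirms this is the maximum.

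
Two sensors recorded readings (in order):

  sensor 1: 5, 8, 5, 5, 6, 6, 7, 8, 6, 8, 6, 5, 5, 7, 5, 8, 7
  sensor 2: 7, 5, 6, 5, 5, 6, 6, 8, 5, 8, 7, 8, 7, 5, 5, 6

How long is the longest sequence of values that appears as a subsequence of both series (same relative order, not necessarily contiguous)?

Taking 5 [1,2], 5 [3,4], 5 [4,5], 6 [5,6], 6 [6,7], 8 [8,8], 8 [10,10], 7 [14,11], 8 [16,12], 7 [17,13] gives a common subsequence of length 10. dp[17][16] = 10 confirms this is the maximum.

10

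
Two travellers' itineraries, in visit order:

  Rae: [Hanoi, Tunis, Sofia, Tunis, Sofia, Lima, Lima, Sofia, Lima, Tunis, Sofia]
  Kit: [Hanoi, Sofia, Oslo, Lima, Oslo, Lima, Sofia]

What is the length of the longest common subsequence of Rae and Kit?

5

Taking Hanoi [1,1], Sofia [3,2], Lima [6,4], Lima [9,6], Sofia [11,7] gives a common subsequence of length 5. Since dp[11][7] = 5, nothing longer is possible.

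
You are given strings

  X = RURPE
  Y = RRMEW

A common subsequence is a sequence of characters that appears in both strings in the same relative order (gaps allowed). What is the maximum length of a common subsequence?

3

Pick R [1,1] → R [3,2] → E [5,4]; all 3 characters appear in both, in order. Since dp[5][5] = 3, nothing longer is possible.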